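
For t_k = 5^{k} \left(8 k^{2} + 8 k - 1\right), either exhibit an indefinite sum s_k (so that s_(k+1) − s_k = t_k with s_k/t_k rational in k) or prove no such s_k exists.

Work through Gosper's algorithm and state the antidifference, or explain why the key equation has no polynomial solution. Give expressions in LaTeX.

The ratio is 5*(8*k**2 + 24*k + 15)/(8*k**2 + 8*k - 1).
Normal form (A,B,C) = (5, 1, k**2 + k - 1/8).
f must satisfy (5)·f(k+1) − (1)·f(k) = k**2 + k - 1/8.
d = 2 from the (0,0,2) case.
Solving with deg f ≤ 2: f(k) = (k - 1)*(2*k - 1)/8.
Then R = B(k−1)f/C = (k - 1)*(2*k - 1)/(8*k**2 + 8*k - 1), so s_k = R(k)·t_k = 5**k*(2*k**2 - 3*k + 1).
s_(k+1) − s_k = 5**k*(8*k**2 + 8*k - 1) = t_k.

s_k = 5^{k} \left(2 k^{2} - 3 k + 1\right)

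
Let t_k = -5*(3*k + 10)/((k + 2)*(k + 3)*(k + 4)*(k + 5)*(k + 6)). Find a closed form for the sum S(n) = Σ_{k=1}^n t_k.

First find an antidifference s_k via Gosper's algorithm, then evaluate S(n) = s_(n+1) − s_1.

S(n) = n*(-n**2 - 14*n - 63)/(18*(n**3 + 14*n**2 + 63*n + 90))

Ratio r(k) = (k + 2)*(3*k + 13)/((k + 7)*(3*k + 10)).
Take A(k)=k + 2, B(k)=k + 7, C(k)=k + 10/3.
Solve (k + 2)·f(k+1) − (k + 6)·f(k) = k + 10/3.
Degrees (1,1,1) ⇒ d ≤ 4.
Match coefficients ⇒ f(k) = k*(k + 3)*(k**2 + 11*k + 38)/120.
Certificate R = B(k−1)f/C = k*(k + 3)*(k + 6)*(k**2 + 11*k + 38)/(40*(3*k + 10)) gives s_k = k*(-k**2 - 11*k - 38)/(8*(k**3 + 11*k**2 + 38*k + 40)).
Verify: 5*(-3*k - 10)/(k**5 + 20*k**4 + 155*k**3 + 580*k**2 + 1044*k + 720) matches t_k.
s_(n+1) = (-n**3 - 14*n**2 - 63*n - 50)/(8*(n**3 + 14*n**2 + 63*n + 90)) and s_(1) = -5/72, so S(n) = n*(-n**2 - 14*n - 63)/(18*(n**3 + 14*n**2 + 63*n + 90)).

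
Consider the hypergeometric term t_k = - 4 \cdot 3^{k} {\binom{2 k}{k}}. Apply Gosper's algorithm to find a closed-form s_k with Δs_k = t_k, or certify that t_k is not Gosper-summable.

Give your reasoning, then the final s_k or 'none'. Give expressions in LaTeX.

t_(k+1)/t_k = 6*(2*k + 1)/(k + 1).
Gosper form: A/B · C(k+1)/C(k) with A=12*k + 6, B=k + 1, C=1.
Need (12*k + 6)·f(k+1) − (k)·f(k) = 1.
d = -1 from the (1,1,0) case.
deg f ≤ -1 is impossible — no certificate.

none (Gosper's algorithm certifies no s_k)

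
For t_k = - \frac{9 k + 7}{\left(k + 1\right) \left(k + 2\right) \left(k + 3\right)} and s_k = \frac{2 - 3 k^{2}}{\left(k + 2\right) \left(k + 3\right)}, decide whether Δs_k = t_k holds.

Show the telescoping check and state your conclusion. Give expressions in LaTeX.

Invalid: residual \frac{6 \left(- k^{2} + 3 k + 3\right)}{k^{4} + 10 k^{3} + 35 k^{2} + 50 k + 24} ≠ 0.

s_(k+1) = (2 - 3*(k + 1)**2)/((k + 3)*(k + 4))
s_(k+1) − s_k = 5*(-3*k - 2)/(k**3 + 9*k**2 + 26*k + 24)
(s_(k+1) − s_k) − t_k = 6*(-k**2 + 3*k + 3)/(k**4 + 10*k**3 + 35*k**2 + 50*k + 24)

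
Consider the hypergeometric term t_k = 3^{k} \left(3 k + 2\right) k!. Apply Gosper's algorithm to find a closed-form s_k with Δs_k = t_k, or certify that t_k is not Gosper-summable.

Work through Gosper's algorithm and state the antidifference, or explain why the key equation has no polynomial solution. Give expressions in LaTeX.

s_k = 3^{k} k!

The ratio is 3*(k + 1)*(3*k + 5)/(3*k + 2).
Gosper form: A/B · C(k+1)/C(k) with A=3*k + 3, B=1, C=k + 2/3.
Solve (3*k + 3)·f(k+1) − (1)·f(k) = k + 2/3.
d = 0 from the (1,0,1) case.
Solving with deg f ≤ 0: f(k) = 1/3.
So s_k = (B(k−1)f/C)·t_k = (1/(3*k + 2))·t_k = 3**k*factorial(k).
Check: Δs_k = 3**k*(3*k + 2)*factorial(k). ✓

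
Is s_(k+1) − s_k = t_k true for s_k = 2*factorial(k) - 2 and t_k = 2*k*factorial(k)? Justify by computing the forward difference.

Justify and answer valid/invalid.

valid (s_(k+1) − s_k reduces to t_k)

s_(k+1) = 2*factorial(k + 1) - 2
s_(k+1) − s_k = 2*k*factorial(k)
(s_(k+1) − s_k) − t_k = 0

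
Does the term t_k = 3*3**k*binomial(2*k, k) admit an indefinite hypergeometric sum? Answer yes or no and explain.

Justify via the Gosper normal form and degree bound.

r(k) = 6*(2*k + 1)/(k + 1) after simplifying.
Factor: A=12*k + 6; B=k + 1; C=1.
Solve (12*k + 6)·f(k+1) − (k)·f(k) = 1.
From deg A=1, deg B=1, deg C=0: d=-1.
deg f ≤ -1 is impossible — no certificate.

No. Not Gosper-summable.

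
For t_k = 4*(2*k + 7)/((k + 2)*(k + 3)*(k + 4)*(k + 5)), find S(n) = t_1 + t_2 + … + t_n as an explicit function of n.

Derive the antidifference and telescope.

r(k) = (k + 2)*(2*k + 9)/((k + 6)*(2*k + 7)) after simplifying.
So A=k + 2 and B=k + 6, with C=k + 7/2.
Solve (k + 2)·f(k+1) − (k + 5)·f(k) = k + 7/2.
d = 3 from the (1,1,1) case.
Coefficient equations give f(k) = k*(k + 3)*(k + 6)/16.
R(k) = B(k−1)·f(k)/C(k) = k*(k + 3)*(k + 5)*(k + 6)/(8*(2*k + 7)); s_k = R·t_k = k*(k + 6)/(2*(k**2 + 6*k + 8)).
Δs = 4*(2*k + 7)/(k**4 + 14*k**3 + 71*k**2 + 154*k + 120), as required.
Σ_(k=1)^n t_k = s_(n+1) − s_(1) = ((n**2 + 8*n + 7)/(2*(n**2 + 8*n + 15))) − (7/30), i.e. 4*n*(n + 8)/(15*(n**2 + 8*n + 15)).

S(n) = 4*n*(n + 8)/(15*(n**2 + 8*n + 15))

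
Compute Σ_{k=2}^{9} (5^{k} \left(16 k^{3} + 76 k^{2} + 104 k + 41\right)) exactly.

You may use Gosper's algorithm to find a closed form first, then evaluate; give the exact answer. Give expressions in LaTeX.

Ratio r(k) = 5*(16*k**3 + 124*k**2 + 304*k + 237)/(16*k**3 + 76*k**2 + 104*k + 41).
Gosper form: A/B · C(k+1)/C(k) with A=5, B=1, C=k**3 + 19*k**2/4 + 13*k/2 + 41/16.
f must satisfy (5)·f(k+1) − (1)·f(k) = k**3 + 19*k**2/4 + 13*k/2 + 41/16.
From deg A=0, deg B=0, deg C=3: d=3.
Solving with deg f ≤ 3: f(k) = (4*k**3 + 4*k**2 + k - 1)/16.
Get s_k = R·t_k = 5**k*(4*k**3 + 4*k**2 + k - 1) with R(k) = B(k−1)f(k)/C(k) = (4*k**3 + 4*k**2 + k - 1)/(16*k**3 + 76*k**2 + 104*k + 41).
Δs = 5**k*(16*k**3 + 76*k**2 + 104*k + 41), as required.
Telescoping: Σ = s_(10) − s_(2) = 43056640625 − (1225) = 43056639400.

Σ = 43056639400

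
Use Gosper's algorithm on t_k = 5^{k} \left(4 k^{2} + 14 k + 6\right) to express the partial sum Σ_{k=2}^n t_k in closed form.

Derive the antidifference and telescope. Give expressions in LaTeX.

S(n) = 5 \cdot 5^{n} n^{2} + 15 \cdot 5^{n} n + 5 \cdot 5^{n} - 125

Step 1: r(k) = 5*(2*k**2 + 11*k + 12)/(2*k**2 + 7*k + 3).
So A=5 and B=1, with C=k**2 + 7*k/2 + 3/2.
f must satisfy (5)·f(k+1) − (1)·f(k) = k**2 + 7*k/2 + 3/2.
From deg A=0, deg B=0, deg C=2: d=2.
Solving with deg f ≤ 2: f(k) = (k**2 + k - 1)/4.
So s_k = (B(k−1)f/C)·t_k = ((k**2 + k - 1)/(2*(k + 3)*(2*k + 1)))·t_k = 5**k*(k**2 + k - 1).
Verify: 5**k*(4*k**2 + 14*k + 6) matches t_k.
Σ_(k=2)^n t_k = s_(n+1) − s_(2) = (5**(n + 1)*(n**2 + 3*n + 1)) − (125), i.e. 5*5**n*n**2 + 15*5**n*n + 5*5**n - 125.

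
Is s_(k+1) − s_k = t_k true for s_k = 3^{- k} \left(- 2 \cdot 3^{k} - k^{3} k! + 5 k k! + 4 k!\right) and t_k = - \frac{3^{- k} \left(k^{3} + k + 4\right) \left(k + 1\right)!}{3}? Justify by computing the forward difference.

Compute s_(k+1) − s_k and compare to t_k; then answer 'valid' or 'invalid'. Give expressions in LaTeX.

s_(k+1) = (-6*3**k - k**4*factorial(k) - 4*k**3*factorial(k) - k**2*factorial(k) + 10*k*factorial(k) + 8*factorial(k))/(3*3**k)
s_(k+1) − s_k = -(k**3 + k + 4)*factorial(k + 1)/(3*3**k)
(s_(k+1) − s_k) − t_k = 0

valid; difference matches t_k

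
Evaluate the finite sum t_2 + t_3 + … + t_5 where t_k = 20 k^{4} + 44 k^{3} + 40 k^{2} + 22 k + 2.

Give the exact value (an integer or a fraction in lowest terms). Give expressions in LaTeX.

Step 1: r(k) = (10*k**4 + 62*k**3 + 146*k**2 + 157*k + 64)/(10*k**4 + 22*k**3 + 20*k**2 + 11*k + 1).
Factor: A=1; B=1; C=k**4 + 11*k**3/5 + 2*k**2 + 11*k/10 + 1/10.
f must satisfy (1)·f(k+1) − (1)·f(k) = k**4 + 11*k**3/5 + 2*k**2 + 11*k/10 + 1/10.
Bound: deg f ≤ 5.
Solving with deg f ≤ 5: f(k) = k*(4*k**4 + k**3 - 2*k**2 + 2*k - 3)/20.
Certificate R = B(k−1)f/C = k*(4*k**4 + k**3 - 2*k**2 + 2*k - 3)/(2*(10*k**4 + 22*k**3 + 20*k**2 + 11*k + 1)) gives s_k = k*(4*k**4 + k**3 - 2*k**2 + 2*k - 3).
s_(k+1) − s_k = 20*k**4 + 44*k**3 + 40*k**2 + 22*k + 2 = t_k.
Evaluate s at k=6 and k=2: 32022 and 130; difference 31892.

Σ = 31892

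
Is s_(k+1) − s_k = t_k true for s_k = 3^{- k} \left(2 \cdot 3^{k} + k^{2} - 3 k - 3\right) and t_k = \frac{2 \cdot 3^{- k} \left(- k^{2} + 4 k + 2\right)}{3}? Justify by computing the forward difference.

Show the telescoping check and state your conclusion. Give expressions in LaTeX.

s_(k+1) = (6*3**k + k**2 - k - 5)/(3*3**k)
s_(k+1) − s_k = 2*(-k**2 + 4*k + 2)/(3*3**k)
(s_(k+1) − s_k) − t_k = 0

valid; difference matches t_k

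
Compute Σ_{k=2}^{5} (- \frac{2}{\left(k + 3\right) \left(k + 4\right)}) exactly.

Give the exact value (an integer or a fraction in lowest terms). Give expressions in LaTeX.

t_(k+1)/t_k = (k + 3)/(k + 5).
Take A(k)=k + 3, B(k)=k + 5, C(k)=1.
Solve (k + 3)·f(k+1) − (k + 4)·f(k) = 1.
d = 1 from the (1,1,0) case.
A polynomial solution: f(k) = k/3.
So s_k = (B(k−1)f/C)·t_k = (k*(k + 4)/3)·t_k = -2*k/(3*k + 9).
Check: Δs_k = -2/(k**2 + 7*k + 12). ✓
Telescoping: Σ = s_(6) − s_(2) = -4/9 − (-4/15) = -8/45.

Σ = -8/45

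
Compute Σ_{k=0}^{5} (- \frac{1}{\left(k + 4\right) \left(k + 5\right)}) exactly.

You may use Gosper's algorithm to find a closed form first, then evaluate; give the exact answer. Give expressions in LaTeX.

Σ = -3/20

The ratio is (k + 4)/(k + 6).
Factor: A=k + 4; B=k + 6; C=1.
Key eq: (k + 4)·f(k+1) = (k + 5)·f(k) + (1).
deg f ≤ 1 (via 1,1,0).
Coefficient equations give f(k) = k/4.
Get s_k = R·t_k = -k/(4*k + 16) with R(k) = B(k−1)f(k)/C(k) = k*(k + 5)/4.
s_(k+1) − s_k = -1/(k**2 + 9*k + 20) = t_k.
Σ_(k=0)^(5) t_k = s_(6) − s_(0) = -3/20 − (0) = -3/20.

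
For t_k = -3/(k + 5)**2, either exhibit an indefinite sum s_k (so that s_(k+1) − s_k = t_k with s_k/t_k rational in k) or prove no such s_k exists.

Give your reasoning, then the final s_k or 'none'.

no hypergeometric antidifference exists

Compute t_(k+1)/t_k: get (k + 5)**2/(k + 6)**2.
Factor: A=k**2 + 10*k + 25; B=k**2 + 12*k + 36; C=1.
Set up (k**2 + 10*k + 25)·f(k+1) − (k**2 + 10*k + 25)·f(k) − (1) = 0.
deg f ≤ 0 (via 2,2,0).
Write f(k) = c0. Then LHS − RHS = -1, requiring -1 = 0: contradictory. No certificate.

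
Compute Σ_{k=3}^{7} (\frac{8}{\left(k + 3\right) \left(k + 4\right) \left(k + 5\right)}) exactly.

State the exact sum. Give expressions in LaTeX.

Σ = 5/77

t_(k+1)/t_k = (k + 3)/(k + 6).
Take A(k)=k + 3, B(k)=k + 6, C(k)=1.
Need (k + 3)·f(k+1) − (k + 5)·f(k) = 1.
d = 2 from the (1,1,0) case.
A polynomial solution: f(k) = k*(k + 7)/24.
Then R = B(k−1)f/C = k*(k + 5)*(k + 7)/24, so s_k = R(k)·t_k = k*(k + 7)/(3*(k + 3)*(k + 4)).
Check: Δs_k = 8/(k**3 + 12*k**2 + 47*k + 60). ✓
Sum = s_(8) − s_(3); s_(8) = 10/33, s_(3) = 5/21 ⇒ 5/77.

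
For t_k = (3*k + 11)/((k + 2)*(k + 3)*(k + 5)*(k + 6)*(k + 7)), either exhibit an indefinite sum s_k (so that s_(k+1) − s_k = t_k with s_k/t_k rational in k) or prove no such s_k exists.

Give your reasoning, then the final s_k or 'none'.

Step 1: r(k) = (k + 2)*(k + 5)*(3*k + 14)/((k + 4)*(k + 8)*(3*k + 11)).
Take A(k)=k + 2, B(k)=k + 8, C(k)=k**2 + 23*k/3 + 44/3.
Set up (k + 2)·f(k+1) − (k + 7)·f(k) − (k**2 + 23*k/3 + 44/3) = 0.
Bound: deg f ≤ 5.
Coefficient equations give f(k) = k*(k + 3)*(k + 4)*(k**2 + 13*k + 52)/180.
R(k) = B(k−1)·f(k)/C(k) = k*(k + 3)*(k + 7)*(k**2 + 13*k + 52)/(60*(3*k + 11)); s_k = R·t_k = k*(k**2 + 13*k + 52)/(60*(k**3 + 13*k**2 + 52*k + 60)).
Δs = (3*k + 11)/(k**5 + 23*k**4 + 203*k**3 + 853*k**2 + 1692*k + 1260), as required.

s_k = k*(k**2 + 13*k + 52)/(60*(k**3 + 13*k**2 + 52*k + 60))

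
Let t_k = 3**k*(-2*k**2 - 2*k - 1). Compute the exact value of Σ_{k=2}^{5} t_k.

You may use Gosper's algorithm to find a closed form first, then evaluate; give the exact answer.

Compute t_(k+1)/t_k: get 3*(2*k**2 + 6*k + 5)/(2*k**2 + 2*k + 1).
Normal form (A,B,C) = (3, 1, k**2 + k + 1/2).
f must satisfy (3)·f(k+1) − (1)·f(k) = k**2 + k + 1/2.
Degrees (0,0,2) ⇒ d ≤ 2.
A polynomial solution: f(k) = (k**2 - 2*k + 2)/2.
Then R = B(k−1)f/C = (k**2 - 2*k + 2)/(2*k**2 + 2*k + 1), so s_k = R(k)·t_k = 3**k*(-k**2 + 2*k - 2).
Verify: 3**k*(-2*k**2 - 2*k - 1) matches t_k.
Σ_(k=2)^(5) t_k = s_(6) − s_(2) = -18954 − (-18) = -18936.

Σ = -18936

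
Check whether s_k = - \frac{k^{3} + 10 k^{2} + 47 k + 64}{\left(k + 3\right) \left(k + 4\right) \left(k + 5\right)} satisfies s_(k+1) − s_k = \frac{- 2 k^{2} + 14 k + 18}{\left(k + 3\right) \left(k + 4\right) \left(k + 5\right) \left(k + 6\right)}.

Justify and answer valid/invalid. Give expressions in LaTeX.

s_(k+1) = (-47*k - (k + 1)**3 - 10*(k + 1)**2 - 111)/((k + 4)*(k + 5)*(k + 6))
s_(k+1) − s_k = 2*(-k**2 + 7*k + 9)/(k**4 + 18*k**3 + 119*k**2 + 342*k + 360)
(s_(k+1) − s_k) − t_k = 0

Valid — Δs_k = t_k.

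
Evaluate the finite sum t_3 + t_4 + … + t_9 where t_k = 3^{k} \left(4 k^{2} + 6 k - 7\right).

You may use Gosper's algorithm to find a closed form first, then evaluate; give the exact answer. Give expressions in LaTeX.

Σ = 9920043

Ratio r(k) = 3*(4*k**2 + 14*k + 3)/(4*k**2 + 6*k - 7).
Take A(k)=3, B(k)=1, C(k)=k**2 + 3*k/2 - 7/4.
Solve (3)·f(k+1) − (1)·f(k) = k**2 + 3*k/2 - 7/4.
From deg A=0, deg B=0, deg C=2: d=2.
Solve for f: f(k) = (k - 2)*(2*k + 1)/4 (degree 2 ≤ 2).
Then R = B(k−1)f/C = (k - 2)*(2*k + 1)/(4*k**2 + 6*k - 7), so s_k = R(k)·t_k = 3**k*(2*k**2 - 3*k - 2).
Verify: 3**k*(4*k**2 + 6*k - 7) matches t_k.
Telescoping: Σ = s_(10) − s_(3) = 9920232 − (189) = 9920043.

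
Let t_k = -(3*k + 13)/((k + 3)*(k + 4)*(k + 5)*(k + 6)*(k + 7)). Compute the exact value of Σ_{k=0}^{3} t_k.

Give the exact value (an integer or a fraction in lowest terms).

Σ = -1/105

r(k) = (k + 3)*(3*k + 16)/((k + 8)*(3*k + 13)) after simplifying.
Factor: A=k + 3; B=k + 8; C=k + 13/3.
Key eq: (k + 3)·f(k+1) = (k + 7)·f(k) + (k + 13/3).
d = 4 from the (1,1,1) case.
Solving with deg f ≤ 4: f(k) = k*(k + 4)*(k**2 + 14*k + 63)/270.
R(k) = B(k−1)·f(k)/C(k) = k*(k + 4)*(k + 7)*(k**2 + 14*k + 63)/(90*(3*k + 13)); s_k = R·t_k = k*(-k**2 - 14*k - 63)/(90*(k**3 + 14*k**2 + 63*k + 90)).
s_(k+1) − s_k = (-3*k - 13)/(k**5 + 25*k**4 + 245*k**3 + 1175*k**2 + 2754*k + 2520) = t_k.
Σ_(k=0)^(3) t_k = s_(4) − s_(0) = -1/105 − (0) = -1/105.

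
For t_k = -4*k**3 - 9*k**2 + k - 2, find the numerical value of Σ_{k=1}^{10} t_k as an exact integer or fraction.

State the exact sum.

t_(k+1)/t_k = (4*k**3 + 21*k**2 + 29*k + 14)/(4*k**3 + 9*k**2 - k + 2).
So A=1 and B=1, with C=k**3 + 9*k**2/4 - k/4 + 1/2.
Need (1)·f(k+1) − (1)·f(k) = k**3 + 9*k**2/4 - k/4 + 1/2.
From deg A=0, deg B=0, deg C=3: d=4.
Match coefficients ⇒ f(k) = k*(k**3 + k**2 - 4*k + 4)/4.
Then R = B(k−1)f/C = k*(k**3 + k**2 - 4*k + 4)/(4*k**3 + 9*k**2 - k + 2), so s_k = R(k)·t_k = k*(-k**3 - k**2 + 4*k - 4).
Verify: -4*k**3 - 9*k**2 + k - 2 matches t_k.
Evaluate s at k=11 and k=1: -15532 and -2; difference -15530.

Σ = -15530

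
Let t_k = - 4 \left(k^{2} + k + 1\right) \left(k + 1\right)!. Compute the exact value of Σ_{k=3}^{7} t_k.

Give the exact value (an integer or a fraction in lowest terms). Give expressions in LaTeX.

Σ = -10160448

Step 1: r(k) = (k + 2)*(k + (k + 1)**2 + 2)/(k**2 + k + 1).
Gosper form: A/B · C(k+1)/C(k) with A=k + 2, B=1, C=k**2 + k + 1.
Need (k + 2)·f(k+1) − (1)·f(k) = k**2 + k + 1.
deg f ≤ 1 (via 1,0,2).
A polynomial solution: f(k) = k - 1.
R(k) = B(k−1)·f(k)/C(k) = (k - 1)/(k**2 + k + 1); s_k = R·t_k = -4*(k - 1)*factorial(k + 1).
s_(k+1) − s_k = -4*(k**2 + k + 1)*factorial(k + 1) = t_k.
Evaluate s at k=8 and k=3: -10160640 and -192; difference -10160448.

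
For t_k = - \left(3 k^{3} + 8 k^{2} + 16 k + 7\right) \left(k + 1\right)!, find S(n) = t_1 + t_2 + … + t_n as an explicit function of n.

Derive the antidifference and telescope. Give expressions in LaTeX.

S(n) = - 3 n^{4} n! - 14 n^{3} n! - 26 n^{2} n! - 25 n n! - 10 n! + 10

The ratio is (3*k**4 + 23*k**3 + 75*k**2 + 116*k + 68)/(3*k**3 + 8*k**2 + 16*k + 7).
So A=k + 2 and B=1, with C=k**3 + 8*k**2/3 + 16*k/3 + 7/3.
Set up (k + 2)·f(k+1) − (1)·f(k) − (k**3 + 8*k**2/3 + 16*k/3 + 7/3) = 0.
Bound: deg f ≤ 2.
Coefficient equations give f(k) = (3*k**2 - k + 3)/3.
Get s_k = R·t_k = -(3*k**2 - k + 3)*factorial(k + 1) with R(k) = B(k−1)f(k)/C(k) = (3*k**2 - k + 3)/(3*k**3 + 8*k**2 + 16*k + 7).
Check: Δs_k = -(3*k**3 + 8*k**2 + 16*k + 7)*factorial(k + 1). ✓
Evaluate: s_(n+1) = -(3*n**2 + 5*n + 5)*factorial(n + 2); subtract s_(1) = -10 ⇒ S(n) = -3*n**4*factorial(n) - 14*n**3*factorial(n) - 26*n**2*factorial(n) - 25*n*factorial(n) - 10*factorial(n) + 10.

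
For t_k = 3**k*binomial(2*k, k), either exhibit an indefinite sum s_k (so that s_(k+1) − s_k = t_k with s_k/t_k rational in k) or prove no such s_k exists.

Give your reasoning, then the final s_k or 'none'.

none — t_k is not Gosper-summable

Step 1: r(k) = 6*(2*k + 1)/(k + 1).
Normal form (A,B,C) = (12*k + 6, k + 1, 1).
Set up (12*k + 6)·f(k+1) − (k)·f(k) − (1) = 0.
Degrees (1,1,0) ⇒ d ≤ -1.
Bound -1 < 0, so the key equation has no polynomial solution.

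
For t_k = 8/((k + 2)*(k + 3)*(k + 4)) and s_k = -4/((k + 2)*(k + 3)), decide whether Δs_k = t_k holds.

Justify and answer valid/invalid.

valid; difference matches t_k

s_(k+1) = -4/((k + 3)*(k + 4))
s_(k+1) − s_k = 8/(k**3 + 9*k**2 + 26*k + 24)
(s_(k+1) − s_k) − t_k = 0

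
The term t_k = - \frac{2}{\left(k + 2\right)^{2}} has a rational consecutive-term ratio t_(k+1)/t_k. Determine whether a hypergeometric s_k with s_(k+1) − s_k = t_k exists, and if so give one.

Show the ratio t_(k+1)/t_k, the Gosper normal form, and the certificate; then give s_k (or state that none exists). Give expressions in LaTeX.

none (Gosper's algorithm certifies no s_k)

Step 1: r(k) = (k + 2)**2/(k + 3)**2.
Normal form (A,B,C) = (k**2 + 4*k + 4, k**2 + 6*k + 9, 1).
Need (k**2 + 4*k + 4)·f(k+1) − (k**2 + 4*k + 4)·f(k) = 1.
Degrees (2,2,0) ⇒ d ≤ 0.
Generic f = c0 gives residual -1; -1 = 0 cannot hold, so t_k is not Gosper-summable.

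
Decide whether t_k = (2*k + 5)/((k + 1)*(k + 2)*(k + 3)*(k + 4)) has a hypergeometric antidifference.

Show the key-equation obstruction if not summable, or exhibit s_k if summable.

Step 1: r(k) = (k + 1)*(2*k + 7)/((k + 5)*(2*k + 5)).
A = k + 1, B = k + 5, C = k + 5/2.
Need (k + 1)·f(k+1) − (k + 4)·f(k) = k + 5/2.
Degrees (1,1,1) ⇒ d ≤ 3.
Solve for f: f(k) = k*(k + 2)*(k + 4)/6 (degree 3 ≤ 3).
Get s_k = R·t_k = k*(k + 4)/(3*(k**2 + 4*k + 3)) with R(k) = B(k−1)f(k)/C(k) = k*(k + 2)*(k + 4)**2/(3*(2*k + 5)).
Check: Δs_k = (2*k + 5)/(k**4 + 10*k**3 + 35*k**2 + 50*k + 24). ✓

Yes. s_k = k*(k + 4)/(3*(k**2 + 4*k + 3)).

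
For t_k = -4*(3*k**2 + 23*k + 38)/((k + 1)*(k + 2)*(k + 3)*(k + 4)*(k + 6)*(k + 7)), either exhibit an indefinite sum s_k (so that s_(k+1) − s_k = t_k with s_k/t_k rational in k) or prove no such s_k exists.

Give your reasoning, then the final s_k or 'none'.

s_k = 2*k*(-k**2 - 10*k - 27)/(9*(k**3 + 10*k**2 + 27*k + 18))

t_(k+1)/t_k = (k + 1)*(k + 6)*(23*k + 3*(k + 1)**2 + 61)/((k + 5)*(k + 8)*(3*k**2 + 23*k + 38)).
Take A(k)=k + 1, B(k)=k + 8, C(k)=k**3 + 38*k**2/3 + 51*k + 190/3.
Set up (k + 1)·f(k+1) − (k + 7)·f(k) − (k**3 + 38*k**2/3 + 51*k + 190/3) = 0.
Bound: deg f ≤ 6.
Solving with deg f ≤ 6: f(k) = k*(k + 2)*(k + 4)*(k + 5)*(k**2 + 10*k + 27)/54.
So s_k = (B(k−1)f/C)·t_k = (k*(k + 2)*(k + 4)*(k + 7)*(k**2 + 10*k + 27)/(18*(3*k**2 + 23*k + 38)))·t_k = 2*k*(-k**2 - 10*k - 27)/(9*(k**3 + 10*k**2 + 27*k + 18)).
Verify: 4*(-3*k**2 - 23*k - 38)/(k**6 + 23*k**5 + 207*k**4 + 925*k**3 + 2144*k**2 + 2412*k + 1008) matches t_k.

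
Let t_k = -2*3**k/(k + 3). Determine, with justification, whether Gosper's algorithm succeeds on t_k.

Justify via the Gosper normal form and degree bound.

No. Not Gosper-summable.

Ratio r(k) = 3*(k + 3)/(k + 4).
Factor: A=3*k + 9; B=k + 4; C=1.
Solve (3*k + 9)·f(k+1) − (k + 3)·f(k) = 1.
From deg A=1, deg B=1, deg C=0: d=-1.
Negative degree bound (-1): no f exists, t_k not Gosper-summable.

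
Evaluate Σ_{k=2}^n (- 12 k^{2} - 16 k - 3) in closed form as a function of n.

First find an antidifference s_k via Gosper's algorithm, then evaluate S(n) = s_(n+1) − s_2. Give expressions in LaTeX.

Ratio r(k) = (12*k**2 + 40*k + 31)/(12*k**2 + 16*k + 3).
A = 1, B = 1, C = k**2 + 4*k/3 + 1/4.
Key eq: (1)·f(k+1) = (1)·f(k) + (k**2 + 4*k/3 + 1/4).
Bound: deg f ≤ 3.
Match coefficients ⇒ f(k) = k*(4*k**2 + 2*k - 3)/12.
Certificate R = B(k−1)f/C = k*(4*k**2 + 2*k - 3)/(12*k**2 + 16*k + 3) gives s_k = k*(-4*k**2 - 2*k + 3).
s_(k+1) − s_k = -12*k**2 - 16*k - 3 = t_k.
Evaluate: s_(n+1) = -4*n**3 - 14*n**2 - 13*n - 3; subtract s_(2) = -34 ⇒ S(n) = -4*n**3 - 14*n**2 - 13*n + 31.

S(n) = - 4 n^{3} - 14 n^{2} - 13 n + 31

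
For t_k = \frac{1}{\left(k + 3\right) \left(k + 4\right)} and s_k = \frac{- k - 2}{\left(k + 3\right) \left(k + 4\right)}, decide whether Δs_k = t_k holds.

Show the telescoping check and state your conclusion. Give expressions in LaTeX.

Invalid: residual - \frac{4}{k^{3} + 12 k^{2} + 47 k + 60} ≠ 0.

s_(k+1) = (-k - 3)/((k + 4)*(k + 5))
s_(k+1) − s_k = (k + 1)/(k**3 + 12*k**2 + 47*k + 60)
(s_(k+1) − s_k) − t_k = -4/(k**3 + 12*k**2 + 47*k + 60)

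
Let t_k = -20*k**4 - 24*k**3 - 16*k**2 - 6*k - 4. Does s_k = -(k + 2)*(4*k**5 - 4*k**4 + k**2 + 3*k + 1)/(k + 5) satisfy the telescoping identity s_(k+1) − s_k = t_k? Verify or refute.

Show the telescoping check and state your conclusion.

s_(k+1) = -(k + 3)*(3*k + 4*(k + 1)**5 - 4*(k + 1)**4 + (k + 1)**2 + 4)/(k + 6)
s_(k+1) − s_k = (-20*k**6 - 196*k**5 - 496*k**4 - 494*k**3 - 295*k**2 - 131*k - 63)/(k**2 + 11*k + 30)
(s_(k+1) − s_k) − t_k = 3*(16*k**5 + 128*k**4 + 136*k**3 + 85*k**2 + 31*k + 19)/(k**2 + 11*k + 30)

Invalid: residual 3*(16*k**5 + 128*k**4 + 136*k**3 + 85*k**2 + 31*k + 19)/(k**2 + 11*k + 30) ≠ 0.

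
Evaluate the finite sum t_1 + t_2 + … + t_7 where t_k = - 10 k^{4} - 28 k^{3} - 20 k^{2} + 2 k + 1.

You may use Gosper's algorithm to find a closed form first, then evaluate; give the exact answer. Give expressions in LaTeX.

Σ = -71449

Step 1: r(k) = (10*k**4 + 68*k**3 + 164*k**2 + 162*k + 55)/(10*k**4 + 28*k**3 + 20*k**2 - 2*k - 1).
Gosper form: A/B · C(k+1)/C(k) with A=1, B=1, C=k**4 + 14*k**3/5 + 2*k**2 - k/5 - 1/10.
Solve (1)·f(k+1) − (1)·f(k) = k**4 + 14*k**3/5 + 2*k**2 - k/5 - 1/10.
From deg A=0, deg B=0, deg C=4: d=5.
Solve for f: f(k) = k*(2*k**4 + 2*k**3 - 4*k**2 - 4*k + 3)/10 (degree 5 ≤ 5).
Then R = B(k−1)f/C = k*(2*k**4 + 2*k**3 - 4*k**2 - 4*k + 3)/(10*k**4 + 28*k**3 + 20*k**2 - 2*k - 1), so s_k = R(k)·t_k = k*(-2*k**4 - 2*k**3 + 4*k**2 + 4*k - 3).
Verify: -10*k**4 - 28*k**3 - 20*k**2 + 2*k + 1 matches t_k.
Σ_(k=1)^(7) t_k = s_(8) − s_(1) = -71448 − (1) = -71449.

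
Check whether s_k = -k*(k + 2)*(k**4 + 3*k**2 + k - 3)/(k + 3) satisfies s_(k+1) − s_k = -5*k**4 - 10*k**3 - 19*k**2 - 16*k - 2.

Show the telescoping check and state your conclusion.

Invalid: residual (4*k**5 + 25*k**4 + 46*k**3 + 72*k**2 + 53*k + 6)/(k**2 + 7*k + 12) ≠ 0.

s_(k+1) = -(k + 1)*(k + 3)*(k + (k + 1)**4 + 3*(k + 1)**2 - 2)/(k + 4)
s_(k+1) − s_k = (-5*k**6 - 41*k**5 - 124*k**4 - 223*k**3 - 270*k**2 - 153*k - 18)/(k**2 + 7*k + 12)
(s_(k+1) − s_k) − t_k = (4*k**5 + 25*k**4 + 46*k**3 + 72*k**2 + 53*k + 6)/(k**2 + 7*k + 12)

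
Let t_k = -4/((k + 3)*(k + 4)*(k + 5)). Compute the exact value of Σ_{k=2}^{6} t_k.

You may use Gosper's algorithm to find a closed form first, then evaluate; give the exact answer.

Ratio r(k) = (k + 3)/(k + 6).
A = k + 3, B = k + 6, C = 1.
Key eq: (k + 3)·f(k+1) = (k + 5)·f(k) + (1).
From deg A=1, deg B=1, deg C=0: d=2.
Solve for f: f(k) = k*(k + 7)/24 (degree 2 ≤ 2).
Get s_k = R·t_k = k*(-k - 7)/(6*(k + 3)*(k + 4)) with R(k) = B(k−1)f(k)/C(k) = k*(k + 5)*(k + 7)/24.
Δs = -4/(k**3 + 12*k**2 + 47*k + 60), as required.
Sum = s_(7) − s_(2); s_(7) = -49/330, s_(2) = -1/10 ⇒ -8/165.

Σ = -8/165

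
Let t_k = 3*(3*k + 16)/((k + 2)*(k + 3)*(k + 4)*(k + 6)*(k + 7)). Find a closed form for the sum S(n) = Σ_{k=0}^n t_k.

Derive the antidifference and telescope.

Step 1: r(k) = (k + 2)*(k + 6)*(3*k + 19)/((k + 5)*(k + 8)*(3*k + 16)).
Take A(k)=k + 2, B(k)=k + 8, C(k)=k**2 + 31*k/3 + 80/3.
Solve (k + 2)·f(k+1) − (k + 7)·f(k) = k**2 + 31*k/3 + 80/3.
From deg A=1, deg B=1, deg C=2: d=5.
A polynomial solution: f(k) = k*(k + 4)*(k + 5)*(k**2 + 11*k + 36)/108.
R(k) = B(k−1)·f(k)/C(k) = k*(k + 4)*(k + 7)*(k**2 + 11*k + 36)/(36*(3*k + 16)); s_k = R·t_k = k*(k**2 + 11*k + 36)/(12*(k**3 + 11*k**2 + 36*k + 36)).
Verify: 3*(3*k + 16)/(k**5 + 22*k**4 + 185*k**3 + 740*k**2 + 1404*k + 1008) matches t_k.
Evaluate: s_(n+1) = (n**3 + 14*n**2 + 61*n + 48)/(12*(n**3 + 14*n**2 + 61*n + 84)); subtract s_(0) = 0 ⇒ S(n) = (n**3 + 14*n**2 + 61*n + 48)/(12*(n**3 + 14*n**2 + 61*n + 84)).

S(n) = (n**3 + 14*n**2 + 61*n + 48)/(12*(n**3 + 14*n**2 + 61*n + 84))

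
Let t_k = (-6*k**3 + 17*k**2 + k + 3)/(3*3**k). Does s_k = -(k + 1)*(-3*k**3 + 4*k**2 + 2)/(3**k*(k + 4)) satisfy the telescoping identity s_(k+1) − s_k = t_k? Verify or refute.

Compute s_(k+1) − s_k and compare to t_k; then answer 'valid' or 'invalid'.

Invalid: residual (6*k**4 + 16*k**3 - 81*k**2 - 7*k - 18)/(3**k*(k**2 + 9*k + 20)) ≠ 0.

s_(k+1) = (3*k**4 + 11*k**3 + 11*k**2 - k - 6)/(3*3**k*(k + 5))
s_(k+1) − s_k = (-6*k**5 - 19*k**4 + 82*k**3 + 109*k**2 + 26*k + 6)/(3*3**k*(k**2 + 9*k + 20))
(s_(k+1) − s_k) − t_k = (6*k**4 + 16*k**3 - 81*k**2 - 7*k - 18)/(3**k*(k**2 + 9*k + 20))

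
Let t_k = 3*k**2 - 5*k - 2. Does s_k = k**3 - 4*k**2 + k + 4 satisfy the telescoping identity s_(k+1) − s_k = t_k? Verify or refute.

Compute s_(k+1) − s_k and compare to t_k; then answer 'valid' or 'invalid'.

valid (s_(k+1) − s_k reduces to t_k)

s_(k+1) = k**3 - k**2 - 4*k + 2
s_(k+1) − s_k = 3*k**2 - 5*k - 2
(s_(k+1) − s_k) − t_k = 0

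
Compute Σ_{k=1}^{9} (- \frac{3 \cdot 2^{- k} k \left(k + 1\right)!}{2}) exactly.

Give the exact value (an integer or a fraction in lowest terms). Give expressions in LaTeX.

Compute t_(k+1)/t_k: get (k + 1)*(k + 2)/(2*k).
A = k/2 + 1, B = 1, C = k.
f must satisfy (k/2 + 1)·f(k+1) − (1)·f(k) = k.
d = 0 from the (1,0,1) case.
Solve for f: f(k) = 2 (degree 0 ≤ 0).
Get s_k = R·t_k = -3*factorial(k + 1)/2**k with R(k) = B(k−1)f(k)/C(k) = 2/k.
Check: Δs_k = -3*k*factorial(k + 1)/(2*2**k). ✓
Telescoping: Σ = s_(10) − s_(1) = -467775/4 − (-3) = -467763/4.

Σ = -467763/4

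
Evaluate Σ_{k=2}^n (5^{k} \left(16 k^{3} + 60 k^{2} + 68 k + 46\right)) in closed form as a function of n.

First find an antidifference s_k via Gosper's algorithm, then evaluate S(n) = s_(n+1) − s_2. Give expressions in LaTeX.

S(n) = 20 \cdot 5^{n} n^{3} + 60 \cdot 5^{n} n^{2} + 70 \cdot 5^{n} n + 50 \cdot 5^{n} - 1000

r(k) = 5*(8*k**3 + 54*k**2 + 118*k + 95)/(8*k**3 + 30*k**2 + 34*k + 23) after simplifying.
Gosper form: A/B · C(k+1)/C(k) with A=5, B=1, C=k**3 + 15*k**2/4 + 17*k/4 + 23/8.
Key eq: (5)·f(k+1) = (1)·f(k) + (k**3 + 15*k**2/4 + 17*k/4 + 23/8).
From deg A=0, deg B=0, deg C=3: d=3.
Solve for f: f(k) = (2*k**3 + k + 2)/8 (degree 3 ≤ 3).
Get s_k = R·t_k = 2*5**k*(2*k**3 + k + 2) with R(k) = B(k−1)f(k)/C(k) = (2*k**3 + k + 2)/(8*k**3 + 30*k**2 + 34*k + 23).
Check: Δs_k = 5**k*(16*k**3 + 60*k**2 + 68*k + 46). ✓
s_(n+1) = 5**(n + 1)*(4*n**3 + 12*n**2 + 14*n + 10) and s_(2) = 1000, so S(n) = 20*5**n*n**3 + 60*5**n*n**2 + 70*5**n*n + 50*5**n - 1000.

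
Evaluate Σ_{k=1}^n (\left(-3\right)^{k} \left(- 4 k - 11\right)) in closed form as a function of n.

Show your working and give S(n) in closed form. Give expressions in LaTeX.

S(n) = - 3 \left(-3\right)^{n} n - 9 \left(-3\right)^{n} + 9

t_(k+1)/t_k = 3*(-4*k - 15)/(4*k + 11).
Factor: A=-3; B=1; C=k + 11/4.
Solve (-3)·f(k+1) − (1)·f(k) = k + 11/4.
From deg A=0, deg B=0, deg C=1: d=1.
A polynomial solution: f(k) = -(k + 2)/4.
Then R = B(k−1)f/C = -(k + 2)/(4*k + 11), so s_k = R(k)·t_k = (-3)**k*(k + 2).
Check: Δs_k = (-3)**k*(-4*k - 11). ✓
Σ_(k=1)^n t_k = s_(n+1) − s_(1) = ((-3)**(n + 1)*(n + 3)) − (-9), i.e. -3*(-3)**n*n - 9*(-3)**n + 9.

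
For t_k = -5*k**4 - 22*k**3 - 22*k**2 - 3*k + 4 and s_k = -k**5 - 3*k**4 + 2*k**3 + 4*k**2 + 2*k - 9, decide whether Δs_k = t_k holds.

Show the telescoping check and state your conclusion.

valid; difference matches t_k

s_(k+1) = -k**5 - 8*k**4 - 20*k**3 - 18*k**2 - k - 5
s_(k+1) − s_k = -5*k**4 - 22*k**3 - 22*k**2 - 3*k + 4
(s_(k+1) − s_k) − t_k = 0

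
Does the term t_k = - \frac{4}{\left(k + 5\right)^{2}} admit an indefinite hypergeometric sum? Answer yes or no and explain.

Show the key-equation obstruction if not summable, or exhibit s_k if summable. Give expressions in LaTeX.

t_(k+1)/t_k = (k + 5)**2/(k + 6)**2.
So A=k**2 + 10*k + 25 and B=k**2 + 12*k + 36, with C=1.
Solve (k**2 + 10*k + 25)·f(k+1) − (k**2 + 10*k + 25)·f(k) = 1.
Bound: deg f ≤ 0.
f = c0 ⇒ A·f(k+1) − B(k−1)·f(k) − C = -1. The system {-1 = 0} is inconsistent; no antidifference.

No — the linear system for f has no solution.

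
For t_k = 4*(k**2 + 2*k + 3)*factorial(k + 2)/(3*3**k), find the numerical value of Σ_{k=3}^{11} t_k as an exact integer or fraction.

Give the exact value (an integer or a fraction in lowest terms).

r(k) = (k + 3)*(2*k + (k + 1)**2 + 5)/(3*(k**2 + 2*k + 3)) after simplifying.
A = k/3 + 1, B = 1, C = k**2 + 2*k + 3.
Set up (k/3 + 1)·f(k+1) − (1)·f(k) − (k**2 + 2*k + 3) = 0.
From deg A=1, deg B=0, deg C=2: d=1.
Match coefficients ⇒ f(k) = 3*(k + 1).
So s_k = (B(k−1)f/C)·t_k = (3*(k + 1)/(k**2 + 2*k + 3))·t_k = 4*(k + 1)*factorial(k + 2)/3**k.
Verify: 4*(k**2 + 2*k + 3)*factorial(k + 2)/(3*3**k) matches t_k.
Telescoping: Σ = s_(12) − s_(3) = 18655436800/2187 − (640/9) = 18655281280/2187.

Σ = 18655281280/2187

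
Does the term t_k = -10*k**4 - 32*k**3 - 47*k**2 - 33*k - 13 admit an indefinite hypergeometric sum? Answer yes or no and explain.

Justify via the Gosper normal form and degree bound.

Step 1: r(k) = (10*k**4 + 72*k**3 + 203*k**2 + 263*k + 135)/(10*k**4 + 32*k**3 + 47*k**2 + 33*k + 13).
So A=1 and B=1, with C=k**4 + 16*k**3/5 + 47*k**2/10 + 33*k/10 + 13/10.
Key eq: (1)·f(k+1) = (1)·f(k) + (k**4 + 16*k**3/5 + 47*k**2/10 + 33*k/10 + 13/10).
Bound: deg f ≤ 5.
Solve for f: f(k) = k*(2*k**4 + 3*k**3 + 3*k**2 + k + 4)/10 (degree 5 ≤ 5).
Get s_k = R·t_k = k*(-2*k**4 - 3*k**3 - 3*k**2 - k - 4) with R(k) = B(k−1)f(k)/C(k) = k*(2*k**4 + 3*k**3 + 3*k**2 + k + 4)/(10*k**4 + 32*k**3 + 47*k**2 + 33*k + 13).
Verify: -10*k**4 - 32*k**3 - 47*k**2 - 33*k - 13 matches t_k.

Yes. s_k = k*(-2*k**4 - 3*k**3 - 3*k**2 - k - 4).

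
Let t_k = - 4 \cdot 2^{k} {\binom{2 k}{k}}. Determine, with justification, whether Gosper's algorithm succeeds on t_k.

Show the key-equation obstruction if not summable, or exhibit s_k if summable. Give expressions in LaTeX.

Ratio r(k) = 4*(2*k + 1)/(k + 1).
Factor: A=8*k + 4; B=k + 1; C=1.
Need (8*k + 4)·f(k+1) − (k)·f(k) = 1.
d = -1 from the (1,1,0) case.
d = -1 < 0 ⇒ no nonzero polynomial f; not summable.

No; the degree bound rules out any f.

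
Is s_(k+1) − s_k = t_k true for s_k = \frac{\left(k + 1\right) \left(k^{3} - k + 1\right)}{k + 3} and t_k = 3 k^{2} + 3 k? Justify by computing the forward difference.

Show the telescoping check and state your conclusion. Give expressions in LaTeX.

Invalid: residual \frac{2 \left(- 2 k^{3} - 12 k^{2} - 10 k + 1\right)}{k^{2} + 7 k + 12} ≠ 0.

s_(k+1) = -(k + 2)*(k - (k + 1)**3)/(k + 4)
s_(k+1) − s_k = (3*k**4 + 20*k**3 + 33*k**2 + 16*k + 2)/(k**2 + 7*k + 12)
(s_(k+1) − s_k) − t_k = 2*(-2*k**3 - 12*k**2 - 10*k + 1)/(k**2 + 7*k + 12)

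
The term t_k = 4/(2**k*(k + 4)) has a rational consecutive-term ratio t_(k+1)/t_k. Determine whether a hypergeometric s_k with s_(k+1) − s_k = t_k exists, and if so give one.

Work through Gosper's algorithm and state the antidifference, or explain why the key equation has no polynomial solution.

not Gosper-summable; s_k does not exist

Ratio r(k) = (k + 4)/(2*(k + 5)).
A = k/2 + 2, B = k + 5, C = 1.
Set up (k/2 + 2)·f(k+1) − (k + 4)·f(k) − (1) = 0.
Degrees (1,1,0) ⇒ d ≤ -1.
deg f ≤ -1 is impossible — no certificate.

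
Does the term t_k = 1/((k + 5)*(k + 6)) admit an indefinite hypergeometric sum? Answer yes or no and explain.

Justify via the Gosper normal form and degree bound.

The ratio is (k + 5)/(k + 7).
So A=k + 5 and B=k + 7, with C=1.
f must satisfy (k + 5)·f(k+1) − (k + 6)·f(k) = 1.
d = 1 from the (1,1,0) case.
Coefficient equations give f(k) = k/5.
So s_k = (B(k−1)f/C)·t_k = (k*(k + 6)/5)·t_k = k/(5*(k + 5)).
s_(k+1) − s_k = 1/(k**2 + 11*k + 30) = t_k.

Yes. s_k = k/(5*(k + 5)).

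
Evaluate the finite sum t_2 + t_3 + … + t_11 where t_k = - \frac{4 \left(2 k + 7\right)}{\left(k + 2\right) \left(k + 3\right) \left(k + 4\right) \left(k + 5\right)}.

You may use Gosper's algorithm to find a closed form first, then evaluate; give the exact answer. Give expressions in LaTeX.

Compute t_(k+1)/t_k: get (k + 2)*(2*k + 9)/((k + 6)*(2*k + 7)).
A = k + 2, B = k + 6, C = k + 7/2.
Need (k + 2)·f(k+1) − (k + 5)·f(k) = k + 7/2.
deg f ≤ 3 (via 1,1,1).
Solve for f: f(k) = k*(k + 3)*(k + 6)/16 (degree 3 ≤ 3).
So s_k = (B(k−1)f/C)·t_k = (k*(k + 3)*(k + 5)*(k + 6)/(8*(2*k + 7)))·t_k = k*(-k - 6)/(2*(k**2 + 6*k + 8)).
s_(k+1) − s_k = 4*(-2*k - 7)/(k**4 + 14*k**3 + 71*k**2 + 154*k + 120) = t_k.
Sum = s_(12) − s_(2); s_(12) = -27/56, s_(2) = -1/3 ⇒ -25/168.

Σ = -25/168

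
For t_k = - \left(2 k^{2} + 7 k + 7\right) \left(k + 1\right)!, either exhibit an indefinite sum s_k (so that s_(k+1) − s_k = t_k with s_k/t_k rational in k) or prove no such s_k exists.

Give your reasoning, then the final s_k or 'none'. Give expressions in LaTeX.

Compute t_(k+1)/t_k: get (k + 2)*(7*k + 2*(k + 1)**2 + 14)/(2*k**2 + 7*k + 7).
Normal form (A,B,C) = (k + 2, 1, k**2 + 7*k/2 + 7/2).
Key eq: (k + 2)·f(k+1) = (1)·f(k) + (k**2 + 7*k/2 + 7/2).
Degrees (1,0,2) ⇒ d ≤ 1.
Coefficient equations give f(k) = (2*k + 3)/2.
Get s_k = R·t_k = -(2*k + 3)*factorial(k + 1) with R(k) = B(k−1)f(k)/C(k) = (2*k + 3)/(2*k**2 + 7*k + 7).
s_(k+1) − s_k = -(2*k**2 + 7*k + 7)*factorial(k + 1) = t_k.

s_k = - \left(2 k + 3\right) \left(k + 1\right)!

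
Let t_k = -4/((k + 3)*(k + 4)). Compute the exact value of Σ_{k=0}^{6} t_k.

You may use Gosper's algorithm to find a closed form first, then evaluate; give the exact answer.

Σ = -14/15

Step 1: r(k) = (k + 3)/(k + 5).
Gosper form: A/B · C(k+1)/C(k) with A=k + 3, B=k + 5, C=1.
Need (k + 3)·f(k+1) − (k + 4)·f(k) = 1.
From deg A=1, deg B=1, deg C=0: d=1.
Solve for f: f(k) = k/3 (degree 1 ≤ 1).
Certificate R = B(k−1)f/C = k*(k + 4)/3 gives s_k = -4*k/(3*k + 9).
s_(k+1) − s_k = -4/(k**2 + 7*k + 12) = t_k.
Σ_(k=0)^(6) t_k = s_(7) − s_(0) = -14/15 − (0) = -14/15.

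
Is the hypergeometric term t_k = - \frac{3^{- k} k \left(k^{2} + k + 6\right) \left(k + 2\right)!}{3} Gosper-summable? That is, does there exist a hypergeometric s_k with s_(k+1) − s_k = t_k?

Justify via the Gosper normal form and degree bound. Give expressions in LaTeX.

Yes. s_k = - 3^{- k} k \left(k - 1\right) \left(k + 2\right)!.

The ratio is (k + 1)*(k + 3)*(k + (k + 1)**2 + 7)/(3*k*(k**2 + k + 6)).
Normal form (A,B,C) = (k/3 + 1, 1, k**3 + k**2 + 6*k).
f must satisfy (k/3 + 1)·f(k+1) − (1)·f(k) = k**3 + k**2 + 6*k.
deg f ≤ 2 (via 1,0,3).
Match coefficients ⇒ f(k) = 3*k*(k - 1).
R(k) = B(k−1)·f(k)/C(k) = 3*(k - 1)/(k**2 + k + 6); s_k = R·t_k = -k*(k - 1)*factorial(k + 2)/3**k.
Verify: -k*(k**2 + k + 6)*factorial(k + 2)/(3*3**k) matches t_k.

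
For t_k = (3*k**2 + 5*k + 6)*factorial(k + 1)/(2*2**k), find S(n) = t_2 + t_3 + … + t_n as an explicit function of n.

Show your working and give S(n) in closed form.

Compute t_(k+1)/t_k: get (k + 2)*(5*k + 3*(k + 1)**2 + 11)/(2*(3*k**2 + 5*k + 6)).
So A=k/2 + 1 and B=1, with C=k**2 + 5*k/3 + 2.
Key eq: (k/2 + 1)·f(k+1) = (1)·f(k) + (k**2 + 5*k/3 + 2).
From deg A=1, deg B=0, deg C=2: d=1.
Solving with deg f ≤ 1: f(k) = 2*(3*k + 2)/3.
Then R = B(k−1)f/C = 2*(3*k + 2)/(3*k**2 + 5*k + 6), so s_k = R(k)·t_k = (3*k + 2)*factorial(k + 1)/2**k.
Check: Δs_k = (3*k**2 + 5*k + 6)*factorial(k + 1)/(2*2**k). ✓
Telescope: S(n) = s_(n+1) − s_(2) = 2**(-n - 1)*(3*n + 5)*factorial(n + 2) − (12) = (-24*2**n + 3*n**3*factorial(n) + 14*n**2*factorial(n) + 21*n*factorial(n) + 10*factorial(n))/(2*2**n).

S(n) = (-24*2**n + 3*n**3*factorial(n) + 14*n**2*factorial(n) + 21*n*factorial(n) + 10*factorial(n))/(2*2**n)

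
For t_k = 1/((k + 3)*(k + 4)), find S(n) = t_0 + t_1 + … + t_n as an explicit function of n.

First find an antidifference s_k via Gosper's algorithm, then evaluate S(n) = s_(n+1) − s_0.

t_(k+1)/t_k = (k + 3)/(k + 5).
Factor: A=k + 3; B=k + 5; C=1.
Need (k + 3)·f(k+1) − (k + 4)·f(k) = 1.
Bound: deg f ≤ 1.
Solving with deg f ≤ 1: f(k) = k/3.
R(k) = B(k−1)·f(k)/C(k) = k*(k + 4)/3; s_k = R·t_k = k/(3*(k + 3)).
Δs = 1/(k**2 + 7*k + 12), as required.
Evaluate: s_(n+1) = (n + 1)/(3*(n + 4)); subtract s_(0) = 0 ⇒ S(n) = (n + 1)/(3*(n + 4)).

S(n) = (n + 1)/(3*(n + 4))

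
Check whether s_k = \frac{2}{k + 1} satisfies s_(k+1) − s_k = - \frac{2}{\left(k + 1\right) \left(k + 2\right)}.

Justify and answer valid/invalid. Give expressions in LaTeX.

valid; difference matches t_k

s_(k+1) = 2/(k + 2)
s_(k+1) − s_k = -2/((k + 1)*(k + 2))
(s_(k+1) − s_k) − t_k = 0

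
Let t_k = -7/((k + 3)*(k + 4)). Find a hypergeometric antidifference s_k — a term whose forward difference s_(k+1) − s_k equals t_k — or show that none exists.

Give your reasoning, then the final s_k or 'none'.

s_k = -7*k/(3*k + 9)

Step 1: r(k) = (k + 3)/(k + 5).
Normal form (A,B,C) = (k + 3, k + 5, 1).
Set up (k + 3)·f(k+1) − (k + 4)·f(k) − (1) = 0.
Degrees (1,1,0) ⇒ d ≤ 1.
Match coefficients ⇒ f(k) = k/3.
Then R = B(k−1)f/C = k*(k + 4)/3, so s_k = R(k)·t_k = -7*k/(3*k + 9).
Δs = -7/(k**2 + 7*k + 12), as required.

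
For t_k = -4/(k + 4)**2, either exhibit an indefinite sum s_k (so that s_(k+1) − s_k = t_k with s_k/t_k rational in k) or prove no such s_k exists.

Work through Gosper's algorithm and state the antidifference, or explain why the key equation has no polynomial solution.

t_(k+1)/t_k = (k + 4)**2/(k + 5)**2.
A = k**2 + 8*k + 16, B = k**2 + 10*k + 25, C = 1.
f must satisfy (k**2 + 8*k + 16)·f(k+1) − (k**2 + 8*k + 16)·f(k) = 1.
Bound: deg f ≤ 0.
Write f(k) = c0. Then LHS − RHS = -1, requiring -1 = 0: contradictory. No certificate.

not Gosper-summable; s_k does not exist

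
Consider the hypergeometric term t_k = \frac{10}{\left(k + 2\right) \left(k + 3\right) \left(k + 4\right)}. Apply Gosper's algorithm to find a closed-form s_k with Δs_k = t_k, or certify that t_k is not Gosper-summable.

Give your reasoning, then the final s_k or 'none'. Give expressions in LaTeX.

Step 1: r(k) = (k + 2)/(k + 5).
Factor: A=k + 2; B=k + 5; C=1.
Key eq: (k + 2)·f(k+1) = (k + 4)·f(k) + (1).
Degrees (1,1,0) ⇒ d ≤ 2.
Coefficient equations give f(k) = k*(k + 5)/12.
Get s_k = R·t_k = 5*k*(k + 5)/(6*(k + 2)*(k + 3)) with R(k) = B(k−1)f(k)/C(k) = k*(k + 4)*(k + 5)/12.
Δs = 10/(k**3 + 9*k**2 + 26*k + 24), as required.

s_k = \frac{5 k \left(k + 5\right)}{6 \left(k + 2\right) \left(k + 3\right)}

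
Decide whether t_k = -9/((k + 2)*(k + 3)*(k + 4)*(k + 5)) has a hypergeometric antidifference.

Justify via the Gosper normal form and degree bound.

r(k) = (k + 2)/(k + 6) after simplifying.
Take A(k)=k + 2, B(k)=k + 6, C(k)=1.
f must satisfy (k + 2)·f(k+1) − (k + 5)·f(k) = 1.
Bound: deg f ≤ 3.
Coefficient equations give f(k) = k*(k**2 + 9*k + 26)/72.
So s_k = (B(k−1)f/C)·t_k = (k*(k + 5)*(k**2 + 9*k + 26)/72)·t_k = k*(-k**2 - 9*k - 26)/(8*(k + 2)*(k + 3)*(k + 4)).
Check: Δs_k = -9/(k**4 + 14*k**3 + 71*k**2 + 154*k + 120). ✓

Yes. s_k = k*(-k**2 - 9*k - 26)/(8*(k + 2)*(k + 3)*(k + 4)).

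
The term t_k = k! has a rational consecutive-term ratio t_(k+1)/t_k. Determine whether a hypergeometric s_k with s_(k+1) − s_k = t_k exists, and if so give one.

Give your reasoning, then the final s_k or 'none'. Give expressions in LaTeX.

r(k) = k + 1 after simplifying.
Normal form (A,B,C) = (k + 1, 1, 1).
Solve (k + 1)·f(k+1) − (1)·f(k) = 1.
Bound: deg f ≤ -1.
Negative degree bound (-1): no f exists, t_k not Gosper-summable.

no hypergeometric antidifference exists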